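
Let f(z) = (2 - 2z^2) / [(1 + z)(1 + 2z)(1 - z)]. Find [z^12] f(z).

The denominator gives the recurrence a_n = −2a_(n−1) + a_(n−2) + 2a_(n−3) for n ≥ 3; the numerator fixes a_0 = 2, a_1 = -4, a_2 = 8.
Iterating: 2, -4, 8, -16, 32, -64, 128, -256, 512, -1024, 2048, -4096, 8192, so a_12 = 8192.

8192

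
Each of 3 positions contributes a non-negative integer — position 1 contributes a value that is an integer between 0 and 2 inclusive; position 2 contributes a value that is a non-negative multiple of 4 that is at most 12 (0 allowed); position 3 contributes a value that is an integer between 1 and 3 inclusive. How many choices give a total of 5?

The generating function for the choices is (1 + q + q²)·(1 + q⁴ + q⁸ + q¹²)·(q + q² + q³); the count is [q⁵].
(1 + q + q²) has coefficients 1,1,1 for degrees 0…2.
(1 + q⁴ + q⁸ + q¹²) has coefficients 1,0,0,0,1,0 for degrees 0…5.
Finally multiplying by (q + q² + q³), the product of all factors after the first has coefficients 0,1,1,1,0,1 for degrees 0…5.
[q⁵] = 1·1 + 1·0 + 1·1 = 2.

2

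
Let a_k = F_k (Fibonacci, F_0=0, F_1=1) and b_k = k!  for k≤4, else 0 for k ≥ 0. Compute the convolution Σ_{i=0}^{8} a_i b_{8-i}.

Write out a_i and b_{8-i} for i = 0,…,8 and sum the products.
Σ = 0·0 + 1·0 + 1·0 + 2·0 + 3·24 + 5·6 + 8·2 + 13·1 + 21·1 = 152.

152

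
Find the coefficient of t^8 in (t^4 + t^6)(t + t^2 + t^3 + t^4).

(t^4 + t^6) has coefficients 0,0,0,0,1,0,1 for degrees 0…6.
(t + t^2 + t^3 + t^4) has coefficients 0,1,1,1,1,0,0,0,0 for degrees 0…8.
[t^8] = 1·1 + 1·1 = 2.

2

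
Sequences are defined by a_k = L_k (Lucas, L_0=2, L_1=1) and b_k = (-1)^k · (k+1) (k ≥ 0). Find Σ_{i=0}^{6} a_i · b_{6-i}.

24

The convolution is the x^6 coefficient of A(x)B(x).
Σ = 2·7 + 1·(-6) + 3·5 + 4·(-4) + 7·3 + 11·(-2) + 18·1 = 24.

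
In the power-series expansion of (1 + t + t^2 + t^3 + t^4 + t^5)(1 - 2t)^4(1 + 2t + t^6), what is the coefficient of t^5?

3

(1 + t + t^2 + t^3 + t^4 + t^5) has coefficients 1,1,1,1,1,1 for degrees 0…5.
(1 - 2t)^4 has coefficients 1,-8,24,-32,16,0 for degrees 0…5.
Finally multiplying by (1 + 2t + t^6), the product of all factors after the first has coefficients 1,-6,8,16,-48,32 for degrees 0…5.
[t^5] = 1·32 + 1·(-48) + 1·16 + 1·8 + 1·(-6) + 1·1 = 3.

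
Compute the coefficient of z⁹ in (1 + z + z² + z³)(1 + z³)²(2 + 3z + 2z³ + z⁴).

(1 + z + z² + z³) has coefficients 1,1,1,1 for degrees 0…3.
(1 + z³)² has coefficients 1,0,0,2,0,0,1,0,0,0 for degrees 0…9.
Finally multiplying by (2 + 3z + 2z³ + z⁴), the product of all factors after the first has coefficients 2,3,0,6,7,0,6,5,0,2 for degrees 0…9.
[z⁹] = 1·2 + 1·0 + 1·5 + 1·6 = 13.

13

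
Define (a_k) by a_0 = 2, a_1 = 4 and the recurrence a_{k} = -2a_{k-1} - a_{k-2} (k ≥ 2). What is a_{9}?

The ordinary generating function has denominator 1 + 2y + y^2.
Iterating the recurrence: a_0,…,a_{9} = 2, 4, -10, 16, -22, 28, -34, 40, -46, 52.

52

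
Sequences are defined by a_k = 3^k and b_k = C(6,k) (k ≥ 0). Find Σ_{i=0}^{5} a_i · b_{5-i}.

The convolution is the t^5 coefficient of A(t)B(t).
Σ = 1·6 + 3·15 + 9·20 + 27·15 + 81·6 + 243·1 = 1365.

1365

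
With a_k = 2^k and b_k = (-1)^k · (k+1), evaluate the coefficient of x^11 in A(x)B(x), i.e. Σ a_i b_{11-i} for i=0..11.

906

This is [x^11] in the product of the two ordinary generating functions.
Σ = 1·(-12) + 2·11 + 4·(-10) + 8·9 + 16·(-8) + 32·7 + 64·(-6) + 128·5 + 256·(-4) + 512·3 + 1024·(-2) + 2048·1 = 906.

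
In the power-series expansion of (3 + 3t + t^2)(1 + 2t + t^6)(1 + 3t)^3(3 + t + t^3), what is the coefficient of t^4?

(3 + 3t + t^2) has coefficients 3,3,1 for degrees 0…2.
(1 + 2t + t^6) has coefficients 1,2,0,0,0 for degrees 0…4.
Multiplying by (1 + 3t)^3 gives running coefficients 1,11,45,81,54 for degrees 0…4.
Finally multiplying by (3 + t + t^3), the product of all factors after the first has coefficients 3,34,146,289,254 for degrees 0…4.
[t^4] = 3·254 + 3·289 + 1·146 = 1775.

1775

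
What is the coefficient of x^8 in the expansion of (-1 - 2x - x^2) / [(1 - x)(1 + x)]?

The denominator gives the recurrence a_n = a_(n−2) for n ≥ 3; the numerator fixes a_0 = -1, a_1 = -2, a_2 = -2.
Iterating: -1, -2, -2, -2, -2, -2, -2, -2, -2, so a_8 = -2.

-2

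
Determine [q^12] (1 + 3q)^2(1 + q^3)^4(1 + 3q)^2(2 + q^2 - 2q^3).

(1 + 3q)^2 has coefficients 1,6,9 for degrees 0…2.
(1 + q^3)^4 has coefficients 1,0,0,4,0,0,6,0,0,4,0,0,1 for degrees 0…12.
Multiplying by (1 + 3q)^2 gives running coefficients 1,6,9,4,24,36,6,36,54,4,24,36,1 for degrees 0…12.
Finally multiplying by (2 + q^2 - 2q^3), the product of all factors after the first has coefficients 2,12,19,12,45,58,28,60,42,32,30,-32,18 for degrees 0…12.
[q^12] = 1·18 + 6·(-32) + 9·30 = 96.

96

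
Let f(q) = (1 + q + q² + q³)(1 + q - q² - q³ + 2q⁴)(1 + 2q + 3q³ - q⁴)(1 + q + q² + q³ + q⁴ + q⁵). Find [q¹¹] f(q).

16

(1 + q + q² + q³) has coefficients 1,1,1,1 for degrees 0…3.
(1 + q - q² - q³ + 2q⁴) has coefficients 1,1,-1,-1,2,0,0,0,0,0,0,0 for degrees 0…11.
Multiplying by (1 + 2q + 3q³ - q⁴) gives running coefficients 1,3,1,0,2,0,-2,7,-2,0,0,0 for degrees 0…11.
Finally multiplying by (1 + q + q² + q³ + q⁴ + q⁵), the product of all factors after the first has coefficients 1,4,5,5,7,7,4,8,5,5,3,3 for degrees 0…11.
[q¹¹] = 1·3 + 1·3 + 1·5 + 1·5 = 16.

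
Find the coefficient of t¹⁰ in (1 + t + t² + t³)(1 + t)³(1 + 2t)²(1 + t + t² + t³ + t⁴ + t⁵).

(1 + t + t² + t³) has coefficients 1,1,1,1 for degrees 0…3.
(1 + t)³ has coefficients 1,3,3,1,0,0,0,0,0,0,0 for degrees 0…10.
Multiplying by (1 + 2t)² gives running coefficients 1,7,19,25,16,4,0,0,0,0,0 for degrees 0…10.
Finally multiplying by (1 + t + t² + t³ + t⁴ + t⁵), the product of all factors after the first has coefficients 1,8,27,52,68,72,71,64,45,20,4 for degrees 0…10.
[t¹⁰] = 1·4 + 1·20 + 1·45 + 1·64 = 133.

133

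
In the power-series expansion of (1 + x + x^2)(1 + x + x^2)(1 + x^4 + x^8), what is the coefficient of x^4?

2

(1 + x + x^2) has coefficients 1,1,1 for degrees 0…2.
(1 + x + x^2) has coefficients 1,1,1,0,0 for degrees 0…4.
Finally multiplying by (1 + x^4 + x^8), the product of all factors after the first has coefficients 1,1,1,0,1 for degrees 0…4.
[x^4] = 1·1 + 1·0 + 1·1 = 2.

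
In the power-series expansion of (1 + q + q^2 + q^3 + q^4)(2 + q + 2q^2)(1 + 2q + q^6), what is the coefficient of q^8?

5

(1 + q + q^2 + q^3 + q^4) has coefficients 1,1,1,1,1 for degrees 0…4.
(2 + q + 2q^2) has coefficients 2,1,2,0,0,0,0,0,0 for degrees 0…8.
Finally multiplying by (1 + 2q + q^6), the product of all factors after the first has coefficients 2,5,4,4,0,0,2,1,2 for degrees 0…8.
[q^8] = 1·2 + 1·1 + 1·2 + 1·0 + 1·0 = 5.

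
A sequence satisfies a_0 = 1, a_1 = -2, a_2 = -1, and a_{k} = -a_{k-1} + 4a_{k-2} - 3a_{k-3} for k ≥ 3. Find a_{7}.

The ordinary generating function has denominator 1 + z - 4z^2 + 3z^3.
Iterating the recurrence: a_0,…,a_{7} = 1, -2, -1, -10, 12, -49, 127, -359.

-359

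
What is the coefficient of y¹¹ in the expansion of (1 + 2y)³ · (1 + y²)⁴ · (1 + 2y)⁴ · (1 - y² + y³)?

3547

(1 + 2y)³ has coefficients 1,6,12,8 for degrees 0…3.
(1 + y²)⁴ has coefficients 1,0,4,0,6,0,4,0,1,0,0,0 for degrees 0…11.
Multiplying by (1 + 2y)⁴ gives running coefficients 1,8,28,64,118,176,212,224,193,136,88,32 for degrees 0…11.
Finally multiplying by (1 - y² + y³), the product of all factors after the first has coefficients 1,8,27,57,98,140,158,166,157,124,119,89 for degrees 0…11.
[y¹¹] = 1·89 + 6·119 + 12·124 + 8·157 = 3547.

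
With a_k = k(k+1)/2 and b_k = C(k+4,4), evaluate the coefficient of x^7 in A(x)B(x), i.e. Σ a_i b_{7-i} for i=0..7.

1716

This is [x^7] in the product of the two ordinary generating functions.
Σ = 0·330 + 1·210 + 3·126 + 6·70 + 10·35 + 15·15 + 21·5 + 28·1 = 1716.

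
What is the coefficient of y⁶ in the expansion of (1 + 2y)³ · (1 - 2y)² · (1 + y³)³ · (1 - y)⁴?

99

(1 + 2y)³ has coefficients 1,6,12,8 for degrees 0…3.
(1 - 2y)² has coefficients 1,-4,4,0,0,0,0 for degrees 0…6.
Multiplying by (1 + y³)³ gives running coefficients 1,-4,4,3,-12,12,3 for degrees 0…6.
Finally multiplying by (1 - y)⁴, the product of all factors after the first has coefficients 1,-8,26,-41,17,58,-125 for degrees 0…6.
[y⁶] = 1·(-125) + 6·58 + 12·17 + 8·(-41) = 99.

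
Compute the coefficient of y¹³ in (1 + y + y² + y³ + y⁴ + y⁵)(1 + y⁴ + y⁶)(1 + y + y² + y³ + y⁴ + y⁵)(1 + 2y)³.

262

(1 + y + y² + y³ + y⁴ + y⁵) has coefficients 1,1,1,1,1,1 for degrees 0…5.
(1 + y⁴ + y⁶) has coefficients 1,0,0,0,1,0,1,0,0,0,0,0,0,0 for degrees 0…13.
Multiplying by (1 + y + y² + y³ + y⁴ + y⁵) gives running coefficients 1,1,1,1,2,2,2,2,2,2,1,1,0,0 for degrees 0…13.
Finally multiplying by (1 + 2y)³, the product of all factors after the first has coefficients 1,7,19,27,28,34,46,54,54,54,53,47,34,20 for degrees 0…13.
[y¹³] = 1·20 + 1·34 + 1·47 + 1·53 + 1·54 + 1·54 = 262.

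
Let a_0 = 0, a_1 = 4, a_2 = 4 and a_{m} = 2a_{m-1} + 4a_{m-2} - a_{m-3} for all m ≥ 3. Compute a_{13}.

The ordinary generating function has denominator 1 - 2z - 4z^2 + z^3.
Iterating the recurrence: a_0,…,a_{13} = 0, 4, 4, 24, 60, 212, 640, 2068, 6484, 20600, 65068, 206052, 651776, 2062692.

2062692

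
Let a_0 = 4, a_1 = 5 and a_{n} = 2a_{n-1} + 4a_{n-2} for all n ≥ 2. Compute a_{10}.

The ordinary generating function has denominator 1 - 2t - 4t^2.
Iterating the recurrence: a_0,…,a_{10} = 4, 5, 26, 72, 248, 784, 2560, 8256, 26752, 86528, 280064.

280064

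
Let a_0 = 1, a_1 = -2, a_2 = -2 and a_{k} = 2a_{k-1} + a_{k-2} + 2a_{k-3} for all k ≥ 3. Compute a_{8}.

-670

The ordinary generating function has denominator 1 - 2q - q^2 - 2q^3.
Iterating the recurrence: a_0,…,a_{8} = 1, -2, -2, -4, -14, -36, -94, -252, -670.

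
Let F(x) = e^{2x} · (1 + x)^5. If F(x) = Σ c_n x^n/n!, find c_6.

The EGF product rule gives c_6 = Σ_{k_1+k_2=6} C(6; k_1,k_2) · ∏ g_i(k_i), where e^{2x} gives (2)^k; (1+x)^5 gives the falling factorial (5)_k.
g_1(k) for k = 0…6: 1, 2, 4, 8, 16, 32, 64.
g_2(k) for k = 0…6: 1, 5, 20, 60, 120, 120, 0.
c_6 = Σ_k C(6,k)·g_1(k)·g_2(6−k) = 6·2·120 + 15·4·120 + 20·8·60 + 15·16·20 + 6·32·5 + 1·64·1 = 1440 + 7200 + 9600 + 4800 + 960 + 64 = 24064.

24064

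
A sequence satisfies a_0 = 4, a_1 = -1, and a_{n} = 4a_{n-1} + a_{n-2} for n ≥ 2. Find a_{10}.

-23184

The ordinary generating function has denominator 1 - 4y - y^2.
Iterating the recurrence: a_0,…,a_{10} = 4, -1, 0, -1, -4, -17, -72, -305, -1292, -5473, -23184.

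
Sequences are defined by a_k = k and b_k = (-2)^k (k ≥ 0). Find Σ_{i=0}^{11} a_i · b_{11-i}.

The convolution is the x^11 coefficient of A(x)B(x).
Σ = 0·(-2048) + 1·1024 + 2·(-512) + 3·256 + 4·(-128) + 5·64 + 6·(-32) + 7·16 + 8·(-8) + 9·4 + 10·(-2) + 11·1 = 459.

459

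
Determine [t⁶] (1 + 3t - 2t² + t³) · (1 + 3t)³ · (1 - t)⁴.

(1 + 3t - 2t² + t³) has coefficients 1,3,-2,1 for degrees 0…3.
(1 + 3t)³ has coefficients 1,9,27,27,0,0,0 for degrees 0…6.
Finally multiplying by (1 - t)⁴, the product of all factors after the first has coefficients 1,5,-3,-31,19,63,-81 for degrees 0…6.
[t⁶] = 1·(-81) + 3·63 − 2·19 + 1·(-31) = 39.

39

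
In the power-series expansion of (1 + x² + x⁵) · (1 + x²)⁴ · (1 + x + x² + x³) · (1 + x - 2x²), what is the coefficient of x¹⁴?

(1 + x² + x⁵) has coefficients 1,0,1,0,0,1 for degrees 0…5.
(1 + x²)⁴ has coefficients 1,0,4,0,6,0,4,0,1,0,0,0,0,0,0 for degrees 0…14.
Multiplying by (1 + x + x² + x³) gives running coefficients 1,1,5,5,10,10,10,10,5,5,1,1,0,0,0 for degrees 0…14.
Finally multiplying by (1 + x - 2x²), the product of all factors after the first has coefficients 1,2,4,8,5,10,0,0,-5,-10,-4,-8,-1,-2,0 for degrees 0…14.
[x¹⁴] = 1·0 + 1·(-1) + 1·(-10) = -11.

-11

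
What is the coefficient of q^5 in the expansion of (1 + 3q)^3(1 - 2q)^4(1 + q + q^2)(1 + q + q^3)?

(1 + 3q)^3 has coefficients 1,9,27,27 for degrees 0…3.
(1 - 2q)^4 has coefficients 1,-8,24,-32,16,0 for degrees 0…5.
Multiplying by (1 + q + q^2) gives running coefficients 1,-7,17,-16,8,-16 for degrees 0…5.
Finally multiplying by (1 + q + q^3), the product of all factors after the first has coefficients 1,-6,10,2,-15,9 for degrees 0…5.
[q^5] = 1·9 + 9·(-15) + 27·2 + 27·10 = 198.

198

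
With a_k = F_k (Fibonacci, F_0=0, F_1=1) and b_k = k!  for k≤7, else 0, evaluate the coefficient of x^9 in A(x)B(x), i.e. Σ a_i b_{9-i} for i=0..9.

This is [x^9] in the product of the two ordinary generating functions.
Σ = 0·0 + 1·0 + 1·5040 + 2·720 + 3·120 + 5·24 + 8·6 + 13·2 + 21·1 + 34·1 = 7089.

7089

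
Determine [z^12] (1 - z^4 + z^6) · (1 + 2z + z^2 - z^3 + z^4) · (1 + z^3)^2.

(1 - z^4 + z^6) has coefficients 1,0,0,0,-1,0,1 for degrees 0…6.
(1 + 2z + z^2 - z^3 + z^4) has coefficients 1,2,1,-1,1,0,0,0,0,0,0,0,0 for degrees 0…12.
Finally multiplying by (1 + z^3)^2, the product of all factors after the first has coefficients 1,2,1,1,5,2,-1,4,1,-1,1,0,0 for degrees 0…12.
[z^12] = 1·0 − 1·1 + 1·(-1) = -2.

-2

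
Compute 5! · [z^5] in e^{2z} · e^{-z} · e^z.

32

The EGF product rule gives c_5 = Σ_{k_1+k_2+k_3=5} C(5; k_1,k_2,k_3) · ∏ g_i(k_i), where e^{2z} gives (2)^k; e^{-z} gives (-1)^k; e^z gives (1)^k.
g_1(k) for k = 0…5: 1, 2, 4, 8, 16, 32.
g_2(k) for k = 0…5: 1, -1, 1, -1, 1, -1.
g_3(k) for k = 0…5: 1, 1, 1, 1, 1, 1.
First combine the last two factors: h(k) = Σ_j C(k,j)·g_2(j)·g_3(k−j) for k = 0…5: 1, 0, 0, 0, 0, 0.
c_5 = Σ_k C(5,k)·g_1(k)·h(5−k) = 1·32·1 = 32.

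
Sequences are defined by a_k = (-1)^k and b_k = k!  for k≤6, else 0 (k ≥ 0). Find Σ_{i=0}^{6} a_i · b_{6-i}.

620

This is [x^6] in the product of the two ordinary generating functions.
Σ = 1·720 − 1·120 + 1·24 − 1·6 + 1·2 − 1·1 + 1·1 = 620.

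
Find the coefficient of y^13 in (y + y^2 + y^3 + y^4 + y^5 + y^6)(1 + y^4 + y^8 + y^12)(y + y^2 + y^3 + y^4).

6

(y + y^2 + y^3 + y^4 + y^5 + y^6) has coefficients 0,1,1,1,1,1,1 for degrees 0…6.
(1 + y^4 + y^8 + y^12) has coefficients 1,0,0,0,1,0,0,0,1,0,0,0,1,0 for degrees 0…13.
Finally multiplying by (y + y^2 + y^3 + y^4), the product of all factors after the first has coefficients 0,1,1,1,1,1,1,1,1,1,1,1,1,1 for degrees 0…13.
[y^13] = 1·1 + 1·1 + 1·1 + 1·1 + 1·1 + 1·1 = 6.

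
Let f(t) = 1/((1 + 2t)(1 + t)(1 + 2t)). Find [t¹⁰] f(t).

20481

The denominator gives the recurrence a_n = −5a_(n−1) − 8a_(n−2) − 4a_(n−3) for n ≥ 3; the numerator fixes a_0 = 1, a_1 = -5, a_2 = 17.
Iterating: 1, -5, 17, -49, 129, -321, 769, -1793, 4097, -9217, 20481, so a_10 = 20481.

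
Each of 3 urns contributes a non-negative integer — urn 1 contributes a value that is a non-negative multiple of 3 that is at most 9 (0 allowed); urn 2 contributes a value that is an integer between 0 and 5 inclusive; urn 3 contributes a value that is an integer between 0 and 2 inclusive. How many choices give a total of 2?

The generating function for the choices is (1 + t^3 + t^6 + t^9)·(1 + t + t^2 + t^3 + t^4 + t^5)·(1 + t + t^2); the count is [t^2].
(1 + t^3 + t^6 + t^9) has coefficients 1,0,0 for degrees 0…2.
(1 + t + t^2 + t^3 + t^4 + t^5) has coefficients 1,1,1 for degrees 0…2.
Finally multiplying by (1 + t + t^2), the product of all factors after the first has coefficients 1,2,3 for degrees 0…2.
[t^2] = 1·3 = 3.

3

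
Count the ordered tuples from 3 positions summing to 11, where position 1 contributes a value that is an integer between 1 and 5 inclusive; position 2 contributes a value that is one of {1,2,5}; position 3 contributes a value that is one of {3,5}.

4

The generating function for the choices is (y + y^2 + y^3 + y^4 + y^5)·(y + y^2 + y^5)·(y^3 + y^5); the count is [y^11].
(y + y^2 + y^3 + y^4 + y^5) has coefficients 0,1,1,1,1,1 for degrees 0…5.
(y + y^2 + y^5) has coefficients 0,1,1,0,0,1,0,0,0,0,0,0 for degrees 0…11.
Finally multiplying by (y^3 + y^5), the product of all factors after the first has coefficients 0,0,0,0,1,1,1,1,1,0,1,0 for degrees 0…11.
[y^11] = 1·1 + 1·0 + 1·1 + 1·1 + 1·1 = 4.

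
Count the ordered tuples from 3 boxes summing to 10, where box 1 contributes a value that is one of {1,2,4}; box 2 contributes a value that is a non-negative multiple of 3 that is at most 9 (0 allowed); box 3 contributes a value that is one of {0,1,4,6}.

4

The generating function for the choices is (x + x^2 + x^4)·(1 + x^3 + x^6 + x^9)·(1 + x + x^4 + x^6); the count is [x^10].
(x + x^2 + x^4) has coefficients 0,1,1,0,1 for degrees 0…4.
(1 + x^3 + x^6 + x^9) has coefficients 1,0,0,1,0,0,1,0,0,1,0 for degrees 0…10.
Finally multiplying by (1 + x + x^4 + x^6), the product of all factors after the first has coefficients 1,1,0,1,2,0,2,2,0,2,2 for degrees 0…10.
[x^10] = 1·2 + 1·0 + 1·2 = 4.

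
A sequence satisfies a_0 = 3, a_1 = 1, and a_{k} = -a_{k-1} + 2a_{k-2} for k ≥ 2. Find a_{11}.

-1363

The ordinary generating function has denominator 1 + t - 2t^2.
Iterating the recurrence: a_0,…,a_{11} = 3, 1, 5, -3, 13, -19, 45, -83, 173, -339, 685, -1363.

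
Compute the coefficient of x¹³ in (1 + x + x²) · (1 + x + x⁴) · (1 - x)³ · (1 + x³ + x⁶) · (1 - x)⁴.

(1 + x + x²) has coefficients 1,1,1 for degrees 0…2.
(1 + x + x⁴) has coefficients 1,1,0,0,1,0,0,0,0,0,0,0,0,0 for degrees 0…13.
Multiplying by (1 - x)³ gives running coefficients 1,-2,0,2,0,-3,3,-1,0,0,0,0,0,0 for degrees 0…13.
Multiplying by (1 + x³ + x⁶) gives running coefficients 1,-2,0,3,-2,-3,6,-3,-3,5,-1,-3,3,-1 for degrees 0…13.
Finally multiplying by (1 - x)⁴, the product of all factors after the first has coefficients 1,-6,14,-13,-5,21,-6,-34,55,-28,-21,40,-14,-22 for degrees 0…13.
[x¹³] = 1·(-22) + 1·(-14) + 1·40 = 4.

4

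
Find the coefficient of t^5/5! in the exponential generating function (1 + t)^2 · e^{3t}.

The EGF product rule gives c_5 = Σ_{k_1+k_2=5} C(5; k_1,k_2) · ∏ g_i(k_i), where (1+t)^2 gives the falling factorial (2)_k; e^{3t} gives (3)^k.
g_1(k) for k = 0…5: 1, 2, 2, 0, 0, 0.
g_2(k) for k = 0…5: 1, 3, 9, 27, 81, 243.
c_5 = Σ_k C(5,k)·g_1(k)·g_2(5−k) = 1·1·243 + 5·2·81 + 10·2·27 = 243 + 810 + 540 = 1593.

1593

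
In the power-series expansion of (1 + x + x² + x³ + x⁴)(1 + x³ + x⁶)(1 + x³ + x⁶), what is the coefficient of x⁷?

(1 + x + x² + x³ + x⁴) has coefficients 1,1,1,1,1 for degrees 0…4.
(1 + x³ + x⁶) has coefficients 1,0,0,1,0,0,1,0 for degrees 0…7.
Finally multiplying by (1 + x³ + x⁶), the product of all factors after the first has coefficients 1,0,0,2,0,0,3,0 for degrees 0…7.
[x⁷] = 1·0 + 1·3 + 1·0 + 1·0 + 1·2 = 5.

5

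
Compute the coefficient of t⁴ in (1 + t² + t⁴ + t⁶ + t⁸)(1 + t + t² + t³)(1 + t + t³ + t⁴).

6

(1 + t² + t⁴ + t⁶ + t⁸) has coefficients 1,0,1,0,1 for degrees 0…4.
(1 + t + t² + t³) has coefficients 1,1,1,1,0 for degrees 0…4.
Finally multiplying by (1 + t + t³ + t⁴), the product of all factors after the first has coefficients 1,2,2,3,3 for degrees 0…4.
[t⁴] = 1·3 + 1·2 + 1·1 = 6.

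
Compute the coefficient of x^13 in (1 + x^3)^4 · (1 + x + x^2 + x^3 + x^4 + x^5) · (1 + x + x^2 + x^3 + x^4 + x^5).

50

(1 + x^3)^4 has coefficients 1,0,0,4,0,0,6,0,0,4,0,0,1 for degrees 0…12.
(1 + x + x^2 + x^3 + x^4 + x^5) has coefficients 1,1,1,1,1,1,0,0,0,0,0,0,0,0 for degrees 0…13.
Finally multiplying by (1 + x + x^2 + x^3 + x^4 + x^5), the product of all factors after the first has coefficients 1,2,3,4,5,6,5,4,3,2,1,0,0,0 for degrees 0…13.
[x^13] = 1·0 + 4·1 + 6·4 + 4·5 + 1·2 = 50.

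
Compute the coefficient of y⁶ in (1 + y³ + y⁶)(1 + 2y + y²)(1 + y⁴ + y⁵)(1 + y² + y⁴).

8

(1 + y³ + y⁶) has coefficients 1,0,0,1,0,0,1 for degrees 0…6.
(1 + 2y + y²) has coefficients 1,2,1,0,0,0,0 for degrees 0…6.
Multiplying by (1 + y⁴ + y⁵) gives running coefficients 1,2,1,0,1,3,3 for degrees 0…6.
Finally multiplying by (1 + y² + y⁴), the product of all factors after the first has coefficients 1,2,2,2,3,5,5 for degrees 0…6.
[y⁶] = 1·5 + 1·2 + 1·1 = 8.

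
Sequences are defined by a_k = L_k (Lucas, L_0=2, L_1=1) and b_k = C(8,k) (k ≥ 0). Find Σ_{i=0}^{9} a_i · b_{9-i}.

The convolution is the x^9 coefficient of A(x)B(x).
Σ = 2·0 + 1·1 + 3·8 + 4·28 + 7·56 + 11·70 + 18·56 + 29·28 + 47·8 + 76·1 = 3571.

3571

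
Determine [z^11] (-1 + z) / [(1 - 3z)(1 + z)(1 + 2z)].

-50687

Partial fractions give a closed form: a_n = (-3/10)·3^n + (1/2)·(-1)^n + (-6/5)·(-2)^n.
At n = 11: a_11 = -50687.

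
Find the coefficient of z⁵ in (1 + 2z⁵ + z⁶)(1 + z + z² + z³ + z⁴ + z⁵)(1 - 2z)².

(1 + 2z⁵ + z⁶) has coefficients 1,0,0,0,0,2 for degrees 0…5.
(1 + z + z² + z³ + z⁴ + z⁵) has coefficients 1,1,1,1,1,1 for degrees 0…5.
Finally multiplying by (1 - 2z)², the product of all factors after the first has coefficients 1,-3,1,1,1,1 for degrees 0…5.
[z⁵] = 1·1 + 2·1 = 3.

3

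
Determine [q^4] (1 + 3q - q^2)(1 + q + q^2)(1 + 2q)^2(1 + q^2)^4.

(1 + 3q - q^2) has coefficients 1,3,-1 for degrees 0…2.
(1 + q + q^2) has coefficients 1,1,1,0,0 for degrees 0…4.
Multiplying by (1 + 2q)^2 gives running coefficients 1,5,9,8,4 for degrees 0…4.
Finally multiplying by (1 + q^2)^4, the product of all factors after the first has coefficients 1,5,13,28,46 for degrees 0…4.
[q^4] = 1·46 + 3·28 − 1·13 = 117.

117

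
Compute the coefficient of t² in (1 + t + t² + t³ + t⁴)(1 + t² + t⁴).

2

(1 + t + t² + t³ + t⁴) has coefficients 1,1,1 for degrees 0…2.
(1 + t² + t⁴) has coefficients 1,0,1 for degrees 0…2.
[t²] = 1·1 + 1·0 + 1·1 = 2.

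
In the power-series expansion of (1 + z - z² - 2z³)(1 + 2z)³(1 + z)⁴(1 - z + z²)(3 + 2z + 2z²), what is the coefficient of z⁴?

518

(1 + z - z² - 2z³) has coefficients 1,1,-1,-2 for degrees 0…3.
(1 + 2z)³ has coefficients 1,6,12,8,0 for degrees 0…4.
Multiplying by (1 + z)⁴ gives running coefficients 1,10,42,96,129 for degrees 0…4.
Multiplying by (1 - z + z²) gives running coefficients 1,9,33,64,75 for degrees 0…4.
Finally multiplying by (3 + 2z + 2z²), the product of all factors after the first has coefficients 3,29,119,276,419 for degrees 0…4.
[z⁴] = 1·419 + 1·276 − 1·119 − 2·29 = 518.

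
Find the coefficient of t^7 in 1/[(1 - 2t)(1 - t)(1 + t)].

170

Partial fractions give a closed form: a_n = (4/3)·2^n + (-1/2)·1^n + (1/6)·(-1)^n.
At n = 7: a_7 = 170.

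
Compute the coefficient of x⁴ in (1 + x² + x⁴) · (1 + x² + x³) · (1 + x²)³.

(1 + x² + x⁴) has coefficients 1,0,1,0,1 for degrees 0…4.
(1 + x² + x³) has coefficients 1,0,1,1,0 for degrees 0…4.
Finally multiplying by (1 + x²)³, the product of all factors after the first has coefficients 1,0,4,1,6 for degrees 0…4.
[x⁴] = 1·6 + 1·4 + 1·1 = 11.

11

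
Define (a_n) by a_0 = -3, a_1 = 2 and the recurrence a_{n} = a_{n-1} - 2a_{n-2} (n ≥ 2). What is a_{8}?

36

The ordinary generating function has denominator 1 - y + 2y^2.
Iterating the recurrence: a_0,…,a_{8} = -3, 2, 8, 4, -12, -20, 4, 44, 36.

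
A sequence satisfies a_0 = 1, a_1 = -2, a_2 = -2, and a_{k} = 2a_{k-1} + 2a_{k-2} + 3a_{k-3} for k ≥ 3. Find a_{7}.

The ordinary generating function has denominator 1 - 2x - 2x^2 - 3x^3.
Iterating the recurrence: a_0,…,a_{7} = 1, -2, -2, -5, -20, -56, -167, -506.

-506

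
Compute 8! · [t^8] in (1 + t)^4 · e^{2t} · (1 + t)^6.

The EGF product rule gives c_8 = Σ_{k_1+k_2+k_3=8} C(8; k_1,k_2,k_3) · ∏ g_i(k_i), where (1+t)^4 gives the falling factorial (4)_k; e^{2t} gives (2)^k; (1+t)^6 gives the falling factorial (6)_k.
g_1(k) for k = 0…8: 1, 4, 12, 24, 24, 0, 0, 0, 0.
g_2(k) for k = 0…8: 1, 2, 4, 8, 16, 32, 64, 128, 256.
g_3(k) for k = 0…8: 1, 6, 30, 120, 360, 720, 720, 0, 0.
First combine the last two factors: h(k) = Σ_j C(k,j)·g_2(j)·g_3(k−j) for k = 0…8: 1, 8, 58, 380, 2248, 12032, 58576, 261536, 1081600.
c_8 = Σ_k C(8,k)·g_1(k)·h(8−k) = 1·1·1081600 + 8·4·261536 + 28·12·58576 + 56·24·12032 + 70·24·2248 = 1081600 + 8369152 + 19681536 + 16171008 + 3776640 = 49079936.

49079936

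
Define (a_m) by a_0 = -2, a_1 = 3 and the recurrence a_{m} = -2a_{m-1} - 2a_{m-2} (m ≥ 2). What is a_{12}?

128

The ordinary generating function has denominator 1 + 2x + 2x^2.
Iterating the recurrence: a_0,…,a_{12} = -2, 3, -2, -2, 8, -12, 8, 8, -32, 48, -32, -32, 128.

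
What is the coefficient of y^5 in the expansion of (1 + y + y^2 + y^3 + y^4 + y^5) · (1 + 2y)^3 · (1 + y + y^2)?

(1 + y + y^2 + y^3 + y^4 + y^5) has coefficients 1,1,1,1,1,1 for degrees 0…5.
(1 + 2y)^3 has coefficients 1,6,12,8,0,0 for degrees 0…5.
Finally multiplying by (1 + y + y^2), the product of all factors after the first has coefficients 1,7,19,26,20,8 for degrees 0…5.
[y^5] = 1·8 + 1·20 + 1·26 + 1·19 + 1·7 + 1·1 = 81.

81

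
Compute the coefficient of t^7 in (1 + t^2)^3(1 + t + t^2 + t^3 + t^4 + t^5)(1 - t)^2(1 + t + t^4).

(1 + t^2)^3 has coefficients 1,0,3,0,3,0,1 for degrees 0…6.
(1 + t + t^2 + t^3 + t^4 + t^5) has coefficients 1,1,1,1,1,1,0,0 for degrees 0…7.
Multiplying by (1 - t)^2 gives running coefficients 1,-1,0,0,0,0,-1,1 for degrees 0…7.
Finally multiplying by (1 + t + t^4), the product of all factors after the first has coefficients 1,0,-1,0,1,-1,-1,0 for degrees 0…7.
[t^7] = 1·0 + 3·(-1) + 3·0 + 1·0 = -3.

-3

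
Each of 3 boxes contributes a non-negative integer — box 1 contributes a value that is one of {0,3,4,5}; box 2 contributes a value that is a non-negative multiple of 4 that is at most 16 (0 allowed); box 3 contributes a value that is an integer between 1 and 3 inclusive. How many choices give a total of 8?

2

The generating function for the choices is (1 + t³ + t⁴ + t⁵)·(1 + t⁴ + t⁸ + t¹² + t¹⁶)·(t + t² + t³); the count is [t⁸].
(1 + t³ + t⁴ + t⁵) has coefficients 1,0,0,1,1,1 for degrees 0…5.
(1 + t⁴ + t⁸ + t¹² + t¹⁶) has coefficients 1,0,0,0,1,0,0,0,1 for degrees 0…8.
Finally multiplying by (t + t² + t³), the product of all factors after the first has coefficients 0,1,1,1,0,1,1,1,0 for degrees 0…8.
[t⁸] = 1·0 + 1·1 + 1·0 + 1·1 = 2.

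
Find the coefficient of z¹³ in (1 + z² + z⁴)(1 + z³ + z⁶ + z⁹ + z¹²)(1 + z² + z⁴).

(1 + z² + z⁴) has coefficients 1,0,1,0,1 for degrees 0…4.
(1 + z³ + z⁶ + z⁹ + z¹²) has coefficients 1,0,0,1,0,0,1,0,0,1,0,0,1,0 for degrees 0…13.
Finally multiplying by (1 + z² + z⁴), the product of all factors after the first has coefficients 1,0,1,1,1,1,1,1,1,1,1,1,1,1 for degrees 0…13.
[z¹³] = 1·1 + 1·1 + 1·1 = 3.

3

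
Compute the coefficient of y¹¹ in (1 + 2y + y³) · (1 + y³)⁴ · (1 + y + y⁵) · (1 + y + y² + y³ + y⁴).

(1 + 2y + y³) has coefficients 1,2,0,1 for degrees 0…3.
(1 + y³)⁴ has coefficients 1,0,0,4,0,0,6,0,0,4,0,0 for degrees 0…11.
Multiplying by (1 + y + y⁵) gives running coefficients 1,1,0,4,4,1,6,6,4,4,4,6 for degrees 0…11.
Finally multiplying by (1 + y + y² + y³ + y⁴), the product of all factors after the first has coefficients 1,2,2,6,10,10,15,21,21,21,24,24 for degrees 0…11.
[y¹¹] = 1·24 + 2·24 + 1·21 = 93.

93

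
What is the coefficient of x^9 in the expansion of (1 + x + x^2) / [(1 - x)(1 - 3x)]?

The denominator gives the recurrence a_n = 4a_(n−1) − 3a_(n−2) for n ≥ 3; the numerator fixes a_0 = 1, a_1 = 5, a_2 = 18.
Iterating: 1, 5, 18, 57, 174, 525, 1578, 4737, 14214, 42645, so a_9 = 42645.

42645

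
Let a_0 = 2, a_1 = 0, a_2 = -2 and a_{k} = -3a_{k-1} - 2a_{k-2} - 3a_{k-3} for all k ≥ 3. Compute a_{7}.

-30

The ordinary generating function has denominator 1 + 3x + 2x^2 + 3x^3.
Iterating the recurrence: a_0,…,a_{7} = 2, 0, -2, 0, 4, -6, 10, -30.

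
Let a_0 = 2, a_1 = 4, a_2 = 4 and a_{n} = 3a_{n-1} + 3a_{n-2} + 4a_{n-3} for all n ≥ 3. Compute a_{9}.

124832

The ordinary generating function has denominator 1 - 3z - 3z^2 - 4z^3.
Iterating the recurrence: a_0,…,a_{9} = 2, 4, 4, 32, 124, 484, 1952, 7804, 31204, 124832.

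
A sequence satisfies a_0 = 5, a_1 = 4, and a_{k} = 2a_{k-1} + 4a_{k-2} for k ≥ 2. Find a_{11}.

927744

The ordinary generating function has denominator 1 - 2z - 4z^2.
Iterating the recurrence: a_0,…,a_{11} = 5, 4, 28, 72, 256, 800, 2624, 8448, 27392, 88576, 286720, 927744.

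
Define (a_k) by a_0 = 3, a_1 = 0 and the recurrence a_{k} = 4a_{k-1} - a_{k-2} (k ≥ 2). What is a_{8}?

-8733

The ordinary generating function has denominator 1 - 4t + t^2.
Iterating the recurrence: a_0,…,a_{8} = 3, 0, -3, -12, -45, -168, -627, -2340, -8733.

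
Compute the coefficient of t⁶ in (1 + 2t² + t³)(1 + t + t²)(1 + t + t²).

4

(1 + 2t² + t³) has coefficients 1,0,2,1 for degrees 0…3.
(1 + t + t²) has coefficients 1,1,1,0,0,0,0 for degrees 0…6.
Finally multiplying by (1 + t + t²), the product of all factors after the first has coefficients 1,2,3,2,1,0,0 for degrees 0…6.
[t⁶] = 1·0 + 2·1 + 1·2 = 4.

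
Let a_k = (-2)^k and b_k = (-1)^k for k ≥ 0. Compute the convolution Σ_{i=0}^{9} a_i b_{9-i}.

The convolution is the x^9 coefficient of A(x)B(x).
Σ = 1·(-1) − 2·1 + 4·(-1) − 8·1 + 16·(-1) − 32·1 + 64·(-1) − 128·1 + 256·(-1) − 512·1 = -1023.

-1023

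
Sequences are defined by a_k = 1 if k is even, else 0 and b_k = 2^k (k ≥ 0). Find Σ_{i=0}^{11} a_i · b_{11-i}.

The convolution is the t^11 coefficient of A(t)B(t).
Σ = 1·2048 + 0·1024 + 1·512 + 0·256 + 1·128 + 0·64 + 1·32 + 0·16 + 1·8 + 0·4 + 1·2 + 0·1 = 2730.

2730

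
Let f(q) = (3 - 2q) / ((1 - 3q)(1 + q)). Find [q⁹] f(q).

The denominator gives the recurrence a_n = 2a_(n−1) + 3a_(n−2) for n ≥ 3; the numerator fixes a_0 = 3, a_1 = 4, a_2 = 17.
Iterating: 3, 4, 17, 46, 143, 424, 1277, 3826, 11483, 34444, so a_9 = 34444.

34444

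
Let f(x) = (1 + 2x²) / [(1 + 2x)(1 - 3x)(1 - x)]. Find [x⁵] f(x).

254

Partial fractions give a closed form: a_n = (2/5)·(-2)^n + (11/10)·3^n + (-1/2)·1^n.
At n = 5: a_5 = 254.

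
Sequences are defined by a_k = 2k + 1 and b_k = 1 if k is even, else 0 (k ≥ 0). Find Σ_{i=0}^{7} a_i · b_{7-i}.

The convolution is the x^7 coefficient of A(x)B(x).
Σ = 1·0 + 3·1 + 5·0 + 7·1 + 9·0 + 11·1 + 13·0 + 15·1 = 36.

36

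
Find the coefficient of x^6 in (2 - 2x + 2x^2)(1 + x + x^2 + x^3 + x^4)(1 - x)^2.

4

(2 - 2x + 2x^2) has coefficients 2,-2,2 for degrees 0…2.
(1 + x + x^2 + x^3 + x^4) has coefficients 1,1,1,1,1,0,0 for degrees 0…6.
Finally multiplying by (1 - x)^2, the product of all factors after the first has coefficients 1,-1,0,0,0,-1,1 for degrees 0…6.
[x^6] = 2·1 − 2·(-1) + 2·0 = 4.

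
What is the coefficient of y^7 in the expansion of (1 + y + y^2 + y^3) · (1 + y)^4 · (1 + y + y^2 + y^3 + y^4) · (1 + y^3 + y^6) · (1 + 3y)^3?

(1 + y + y^2 + y^3) has coefficients 1,1,1,1 for degrees 0…3.
(1 + y)^4 has coefficients 1,4,6,4,1,0,0,0 for degrees 0…7.
Multiplying by (1 + y + y^2 + y^3 + y^4) gives running coefficients 1,5,11,15,16,15,11,5 for degrees 0…7.
Multiplying by (1 + y^3 + y^6) gives running coefficients 1,5,11,16,21,26,27,26 for degrees 0…7.
Finally multiplying by (1 + 3y)^3, the product of all factors after the first has coefficients 1,14,83,277,597,944,1260,1538 for degrees 0…7.
[y^7] = 1·1538 + 1·1260 + 1·944 + 1·597 = 4339.

4339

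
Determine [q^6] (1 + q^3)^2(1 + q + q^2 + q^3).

(1 + q^3)^2 has coefficients 1,0,0,2,0,0,1 for degrees 0…6.
(1 + q + q^2 + q^3) has coefficients 1,1,1,1,0,0,0 for degrees 0…6.
[q^6] = 1·0 + 2·1 + 1·1 = 3.

3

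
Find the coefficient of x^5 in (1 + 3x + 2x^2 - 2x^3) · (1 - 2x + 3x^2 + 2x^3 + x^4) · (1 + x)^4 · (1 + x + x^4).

(1 + 3x + 2x^2 - 2x^3) has coefficients 1,3,2,-2 for degrees 0…3.
(1 - 2x + 3x^2 + 2x^3 + x^4) has coefficients 1,-2,3,2,1,0 for degrees 0…5.
Multiplying by (1 + x)^4 gives running coefficients 1,2,1,6,20,26 for degrees 0…5.
Finally multiplying by (1 + x + x^4), the product of all factors after the first has coefficients 1,3,3,7,27,48 for degrees 0…5.
[x^5] = 1·48 + 3·27 + 2·7 − 2·3 = 137.

137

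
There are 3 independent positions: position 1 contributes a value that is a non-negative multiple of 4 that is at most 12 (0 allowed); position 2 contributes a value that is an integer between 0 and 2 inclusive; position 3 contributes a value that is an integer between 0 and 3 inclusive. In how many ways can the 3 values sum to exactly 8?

3

The generating function for the choices is (1 + x⁴ + x⁸ + x¹²)·(1 + x + x²)·(1 + x + x² + x³); the count is [x⁸].
(1 + x⁴ + x⁸ + x¹²) has coefficients 1,0,0,0,1,0,0,0,1 for degrees 0…8.
(1 + x + x²) has coefficients 1,1,1,0,0,0,0,0,0 for degrees 0…8.
Finally multiplying by (1 + x + x² + x³), the product of all factors after the first has coefficients 1,2,3,3,2,1,0,0,0 for degrees 0…8.
[x⁸] = 1·0 + 1·2 + 1·1 = 3.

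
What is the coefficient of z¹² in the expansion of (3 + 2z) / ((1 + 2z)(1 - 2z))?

Partial fractions give a closed form: a_n = (1)·(-2)^n + (2)·2^n.
At n = 12: a_12 = 12288.

12288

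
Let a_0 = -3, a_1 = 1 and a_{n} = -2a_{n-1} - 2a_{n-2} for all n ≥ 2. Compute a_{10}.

64

The ordinary generating function has denominator 1 + 2x + 2x^2.
Iterating the recurrence: a_0,…,a_{10} = -3, 1, 4, -10, 12, -4, -16, 40, -48, 16, 64.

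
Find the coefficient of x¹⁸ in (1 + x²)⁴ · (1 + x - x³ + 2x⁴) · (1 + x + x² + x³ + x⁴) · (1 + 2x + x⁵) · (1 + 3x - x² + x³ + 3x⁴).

232

(1 + x²)⁴ has coefficients 1,0,4,0,6,0,4,0,1 for degrees 0…8.
(1 + x - x³ + 2x⁴) has coefficients 1,1,0,-1,2,0,0,0,0,0,0,0,0,0,0,0,0,0,0 for degrees 0…18.
Multiplying by (1 + x + x² + x³ + x⁴) gives running coefficients 1,2,2,1,3,2,1,1,2,0,0,0,0,0,0,0,0,0,0 for degrees 0…18.
Multiplying by (1 + 2x + x⁵) gives running coefficients 1,4,6,5,5,9,7,5,5,7,2,1,1,2,0,0,0,0,0 for degrees 0…18.
Finally multiplying by (1 + 3x - x² + x³ + 3x⁴), the product of all factors after the first has coefficients 1,7,17,20,21,37,52,37,37,51,44,20,24,27,12,2,5,6,0 for degrees 0…18.
[x¹⁸] = 1·0 + 4·5 + 6·12 + 4·24 + 1·44 = 232.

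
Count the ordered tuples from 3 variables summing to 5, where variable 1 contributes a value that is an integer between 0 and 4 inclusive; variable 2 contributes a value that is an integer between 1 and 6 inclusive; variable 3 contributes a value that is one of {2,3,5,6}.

5

The generating function for the choices is (1 + t + t^2 + t^3 + t^4)·(t + t^2 + t^3 + t^4 + t^5 + t^6)·(t^2 + t^3 + t^5 + t^6); the count is [t^5].
(1 + t + t^2 + t^3 + t^4) has coefficients 1,1,1,1,1 for degrees 0…4.
(t + t^2 + t^3 + t^4 + t^5 + t^6) has coefficients 0,1,1,1,1,1 for degrees 0…5.
Finally multiplying by (t^2 + t^3 + t^5 + t^6), the product of all factors after the first has coefficients 0,0,0,1,2,2 for degrees 0…5.
[t^5] = 1·2 + 1·2 + 1·1 + 1·0 + 1·0 = 5.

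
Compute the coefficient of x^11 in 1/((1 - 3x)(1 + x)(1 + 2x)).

Partial fractions give a closed form: a_n = (9/20)·3^n + (-1/4)·(-1)^n + (4/5)·(-2)^n.
At n = 11: a_11 = 78078.

78078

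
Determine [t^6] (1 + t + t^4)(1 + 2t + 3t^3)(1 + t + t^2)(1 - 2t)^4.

-10

(1 + t + t^4) has coefficients 1,1,0,0,1 for degrees 0…4.
(1 + 2t + 3t^3) has coefficients 1,2,0,3,0,0,0 for degrees 0…6.
Multiplying by (1 + t + t^2) gives running coefficients 1,3,3,5,3,3,0 for degrees 0…6.
Finally multiplying by (1 - 2t)^4, the product of all factors after the first has coefficients 1,-5,3,21,-45,51,-64 for degrees 0…6.
[t^6] = 1·(-64) + 1·51 + 1·3 = -10.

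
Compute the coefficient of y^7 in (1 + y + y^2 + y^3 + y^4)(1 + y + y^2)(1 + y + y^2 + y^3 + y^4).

9

(1 + y + y^2 + y^3 + y^4) has coefficients 1,1,1,1,1 for degrees 0…4.
(1 + y + y^2) has coefficients 1,1,1,0,0,0,0,0 for degrees 0…7.
Finally multiplying by (1 + y + y^2 + y^3 + y^4), the product of all factors after the first has coefficients 1,2,3,3,3,2,1,0 for degrees 0…7.
[y^7] = 1·0 + 1·1 + 1·2 + 1·3 + 1·3 = 9.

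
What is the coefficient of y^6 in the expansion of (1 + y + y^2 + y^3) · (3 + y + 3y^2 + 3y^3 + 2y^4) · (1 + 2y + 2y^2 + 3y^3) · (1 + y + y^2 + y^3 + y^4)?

253

(1 + y + y^2 + y^3) has coefficients 1,1,1,1 for degrees 0…3.
(3 + y + 3y^2 + 3y^3 + 2y^4) has coefficients 3,1,3,3,2,0,0 for degrees 0…6.
Multiplying by (1 + 2y + 2y^2 + 3y^3) gives running coefficients 3,7,11,20,17,19,13 for degrees 0…6.
Finally multiplying by (1 + y + y^2 + y^3 + y^4), the product of all factors after the first has coefficients 3,10,21,41,58,74,80 for degrees 0…6.
[y^6] = 1·80 + 1·74 + 1·58 + 1·41 = 253.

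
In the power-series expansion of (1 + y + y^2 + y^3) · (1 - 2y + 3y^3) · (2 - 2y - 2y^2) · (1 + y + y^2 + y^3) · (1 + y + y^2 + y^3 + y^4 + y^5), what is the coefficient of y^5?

(1 + y + y^2 + y^3) has coefficients 1,1,1,1 for degrees 0…3.
(1 - 2y + 3y^3) has coefficients 1,-2,0,3,0,0 for degrees 0…5.
Multiplying by (2 - 2y - 2y^2) gives running coefficients 2,-6,2,10,-6,-6 for degrees 0…5.
Multiplying by (1 + y + y^2 + y^3) gives running coefficients 2,-4,-2,8,0,0 for degrees 0…5.
Finally multiplying by (1 + y + y^2 + y^3 + y^4 + y^5), the product of all factors after the first has coefficients 2,-2,-4,4,4,4 for degrees 0…5.
[y^5] = 1·4 + 1·4 + 1·4 + 1·(-4) = 8.

8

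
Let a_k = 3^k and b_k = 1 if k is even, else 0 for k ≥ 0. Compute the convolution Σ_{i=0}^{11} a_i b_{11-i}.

199290

Write out a_i and b_{11-i} for i = 0,…,11 and sum the products.
Σ = 1·0 + 3·1 + 9·0 + 27·1 + 81·0 + 243·1 + 729·0 + 2187·1 + 6561·0 + 19683·1 + 59049·0 + 177147·1 = 199290.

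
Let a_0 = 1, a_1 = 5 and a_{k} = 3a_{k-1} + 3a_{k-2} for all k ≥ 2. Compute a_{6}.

The ordinary generating function has denominator 1 - 3x - 3x^2.
Iterating the recurrence: a_0,…,a_{6} = 1, 5, 18, 69, 261, 990, 3753.

3753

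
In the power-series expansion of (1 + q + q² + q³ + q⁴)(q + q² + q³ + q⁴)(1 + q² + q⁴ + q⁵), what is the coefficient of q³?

4

(1 + q + q² + q³ + q⁴) has coefficients 1,1,1,1 for degrees 0…3.
(q + q² + q³ + q⁴) has coefficients 0,1,1,1 for degrees 0…3.
Finally multiplying by (1 + q² + q⁴ + q⁵), the product of all factors after the first has coefficients 0,1,1,2 for degrees 0…3.
[q³] = 1·2 + 1·1 + 1·1 + 1·0 = 4.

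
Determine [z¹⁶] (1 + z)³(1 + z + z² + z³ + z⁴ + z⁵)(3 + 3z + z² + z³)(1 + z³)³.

64

(1 + z)³ has coefficients 1,3,3,1 for degrees 0…3.
(1 + z + z² + z³ + z⁴ + z⁵) has coefficients 1,1,1,1,1,1,0,0,0,0,0,0,0,0,0,0,0 for degrees 0…16.
Multiplying by (3 + 3z + z² + z³) gives running coefficients 3,6,7,8,8,8,5,2,1,0,0,0,0,0,0,0,0 for degrees 0…16.
Finally multiplying by (1 + z³)³, the product of all factors after the first has coefficients 3,6,7,17,26,29,38,44,46,42,36,34,23,14,11,5,2 for degrees 0…16.
[z¹⁶] = 1·2 + 3·5 + 3·11 + 1·14 = 64.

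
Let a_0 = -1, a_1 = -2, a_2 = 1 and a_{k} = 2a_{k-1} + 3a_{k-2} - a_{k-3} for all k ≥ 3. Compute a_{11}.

-5703

The ordinary generating function has denominator 1 - 2z - 3z^2 + z^3.
Iterating the recurrence: a_0,…,a_{11} = -1, -2, 1, -3, -1, -12, -24, -83, -226, -677, -1949, -5703.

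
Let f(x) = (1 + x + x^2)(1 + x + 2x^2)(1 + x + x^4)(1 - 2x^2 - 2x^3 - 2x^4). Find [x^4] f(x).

-14

(1 + x + x^2) has coefficients 1,1,1 for degrees 0…2.
(1 + x + 2x^2) has coefficients 1,1,2,0,0 for degrees 0…4.
Multiplying by (1 + x + x^4) gives running coefficients 1,2,3,2,1 for degrees 0…4.
Finally multiplying by (1 - 2x^2 - 2x^3 - 2x^4), the product of all factors after the first has coefficients 1,2,1,-4,-11 for degrees 0…4.
[x^4] = 1·(-11) + 1·(-4) + 1·1 = -14.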